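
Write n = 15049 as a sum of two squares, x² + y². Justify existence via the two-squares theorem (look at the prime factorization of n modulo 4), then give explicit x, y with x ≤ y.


Step 1: Factor n = 15049 = 101 · 149.
Step 2: Check the mod-4 condition on each prime factor: 101 ≡ 1 (mod 4), exponent 1; 149 ≡ 1 (mod 4), exponent 1.
All primes ≡ 3 (mod 4) appear to even exponent (or don't appear), so by the two-squares theorem n IS expressible as a sum of two squares.
Step 3: Build a representation. Here n = 101 · 149 is a product of primes ≡ 1 (mod 4). Each prime p ≡ 1 (mod 4) is itself a sum of two squares; find a² by testing p − a² for a perfect square:
  101: 101 − 1² = 100 = 10² ⇒ 101 = 1² + 10².
  149: 149 − 1² = 148, 149 − 2² = 145, 149 − 3² = 140, 149 − 4² = 133, 149 − 5² = 124, 149 − 6² = 113, 149 − 7² = 100 = 10² ⇒ 149 = 7² + 10².
  Combine using the Brahmagupta–Fibonacci identity (a² + b²)(c² + d²) = (ac − bd)² + (ad + bc)² = (ac + bd)² + (ad − bc)²:
  101 · 149 = 15049: from (1² + 10²)(7² + 10²), take (1·7 − 10·10, 1·10 + 10·7) = (7 − 100, 10 + 70) = (-93, 80); dropping signs (only squares matter) gives (93, 80); check 93² + 80² = 8649 + 6400 = 15049 ✓.
Step 4: Order so x ≤ y and verify: 80² + 93² = 6400 + 8649 = 15049 = n. ✓

n = 15049 = 80² + 93² (one valid representation with x ≤ y).


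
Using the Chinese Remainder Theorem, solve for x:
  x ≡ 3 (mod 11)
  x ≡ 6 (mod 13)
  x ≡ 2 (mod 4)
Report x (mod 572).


Moduli 11, 13, 4 are pairwise coprime; by CRT there is a unique solution modulo M = 11 · 13 · 4 = 572.
Solve pairwise, accumulating the modulus:
  Start with x ≡ 3 (mod 11).
  Combine with x ≡ 6 (mod 13): since gcd(11, 13) = 1, we get a unique residue mod 143.
    Write x = 3 + 11·t and substitute into x ≡ 6 (mod 13): 11·t ≡ 6 − 3 = 3 (mod 13).
    The inverse of 11 mod 13 is 6 (since 11·6 = 66 = 5·13 + 1), so t ≡ 6·3 = 18 ≡ 5 (mod 13).
    Then x = 3 + 11·5 = 58, valid modulo lcm(11, 13) = 143: x ≡ 58 (mod 143).
  Combine with x ≡ 2 (mod 4): since gcd(143, 4) = 1, we get a unique residue mod 572.
    Write x = 58 + 143·t and substitute into x ≡ 2 (mod 4): 143·t ≡ 2 − 58 = -56 (mod 4).
    Reduce coefficients mod 4: 3·t ≡ 0 (mod 4).
    The inverse of 3 mod 4 is 3 (since 3·3 = 9 = 2·4 + 1), so t ≡ 3·0 = 0 ≡ 0 (mod 4).
    Then x = 58 + 143·0 = 58, valid modulo lcm(143, 4) = 572: x ≡ 58 (mod 572).
Verify: 58 mod 11 = 3 ✓, 58 mod 13 = 6 ✓, 58 mod 4 = 2 ✓.

x ≡ 58 (mod 572).


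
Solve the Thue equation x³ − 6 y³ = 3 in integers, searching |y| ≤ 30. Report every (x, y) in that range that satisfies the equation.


The equation is x³ - 6y³ = 3. For fixed y, x³ = 6·y³ + 3, so a solution requires the RHS to be a perfect cube.
Strategy: iterate y from -30 to 30, compute RHS = 6·y³ + 3, and check whether it is a (positive or negative) perfect cube.
Check small values of y:
  y = 0: RHS = 3 is not a perfect cube.
  y = 1: RHS = 9 is not a perfect cube.
  y = -1: RHS = -3 is not a perfect cube.
  y = 2: RHS = 51 is not a perfect cube.
  y = -2: RHS = -45 is not a perfect cube.
  y = 3: RHS = 165 is not a perfect cube.
  y = -3: RHS = -159 is not a perfect cube.
Continuing the search up to |y| = 30 finds no solutions either.
No (x, y) in the scanned range satisfies the equation.

No integer solutions with |y| ≤ 30.


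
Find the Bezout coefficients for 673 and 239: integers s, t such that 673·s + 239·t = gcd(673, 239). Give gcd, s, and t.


Euclidean algorithm on (673, 239) — divide until remainder is 0:
  673 = 2 · 239 + 195
  239 = 1 · 195 + 44
  195 = 4 · 44 + 19
  44 = 2 · 19 + 6
  19 = 3 · 6 + 1
  6 = 6 · 1 + 0
gcd(673, 239) = 1.
Track Bezout coefficients alongside the remainders: start with r₀ = 673 = a·1 + b·0 (s = 1, t = 0) and r₁ = 239 = a·0 + b·1 (s = 0, t = 1); each new remainder r_{k+1} = r_{k-1} − q_k·r_k inherits s_{k+1} = s_{k-1} − q_k·s_k, t_{k+1} = t_{k-1} − q_k·t_k, so r_k = a·s_k + b·t_k at every step:
  q = 2: r = 195, s = 1 − 2·0 = 1, t = 0 − 2·1 = -2  (check: 673·1 + 239·(-2) = 195)
  q = 1: r = 44, s = 0 − 1·1 = -1, t = 1 − 1·(-2) = 3  (check: 673·(-1) + 239·3 = 44)
  q = 4: r = 19, s = 1 − 4·(-1) = 5, t = -2 − 4·3 = -14  (check: 673·5 + 239·(-14) = 19)
  q = 2: r = 6, s = -1 − 2·5 = -11, t = 3 − 2·(-14) = 31  (check: 673·(-11) + 239·31 = 6)
  q = 3: r = 1, s = 5 − 3·(-11) = 38, t = -14 − 3·31 = -107  (check: 673·38 + 239·(-107) = 1)
The row with r = 1 (the gcd) gives the Bezout coefficients s = 38, t = -107.
Result: 673 · (38) + 239 · (-107) = 1.

gcd(673, 239) = 1; s = 38, t = -107 (check: 673·38 + 239·(-107) = 1).


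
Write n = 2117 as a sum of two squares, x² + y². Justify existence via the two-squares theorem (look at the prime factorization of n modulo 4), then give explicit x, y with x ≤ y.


Step 1: Factor n = 2117 = 29 · 73.
Step 2: Check the mod-4 condition on each prime factor: 29 ≡ 1 (mod 4), exponent 1; 73 ≡ 1 (mod 4), exponent 1.
All primes ≡ 3 (mod 4) appear to even exponent (or don't appear), so by the two-squares theorem n IS expressible as a sum of two squares.
Step 3: Build a representation. Here n = 29 · 73 is a product of primes ≡ 1 (mod 4). Each prime p ≡ 1 (mod 4) is itself a sum of two squares; find a² by testing p − a² for a perfect square:
  29: 29 − 1² = 28, 29 − 2² = 25 = 5² ⇒ 29 = 2² + 5².
  73: 73 − 1² = 72, 73 − 2² = 69, 73 − 3² = 64 = 8² ⇒ 73 = 3² + 8².
  Combine using the Brahmagupta–Fibonacci identity (a² + b²)(c² + d²) = (ac − bd)² + (ad + bc)² = (ac + bd)² + (ad − bc)²:
  29 · 73 = 2117: from (2² + 5²)(3² + 8²), take (2·3 − 5·8, 2·8 + 5·3) = (6 − 40, 16 + 15) = (-34, 31); dropping signs (only squares matter) gives (34, 31); check 34² + 31² = 1156 + 961 = 2117 ✓.
Step 4: Order so x ≤ y and verify: 31² + 34² = 961 + 1156 = 2117 = n. ✓

n = 2117 = 31² + 34² (one valid representation with x ≤ y).


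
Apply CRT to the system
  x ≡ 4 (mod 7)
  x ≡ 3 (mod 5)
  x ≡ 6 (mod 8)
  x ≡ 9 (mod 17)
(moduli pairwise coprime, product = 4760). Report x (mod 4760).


Product of moduli M = 7 · 5 · 8 · 17 = 4760.
Merge one congruence at a time:
  Start: x ≡ 4 (mod 7).
  Combine with x ≡ 3 (mod 5); new modulus lcm = 35.
    Write x = 4 + 7·t and substitute into x ≡ 3 (mod 5): 7·t ≡ 3 − 4 = -1 (mod 5).
    Reduce coefficients mod 5: 2·t ≡ 4 (mod 5).
    The inverse of 2 mod 5 is 3 (since 2·3 = 6 = 1·5 + 1), so t ≡ 3·4 = 12 ≡ 2 (mod 5).
    Then x = 4 + 7·2 = 18, valid modulo lcm(7, 5) = 35: x ≡ 18 (mod 35).
  Combine with x ≡ 6 (mod 8); new modulus lcm = 280.
    Write x = 18 + 35·t and substitute into x ≡ 6 (mod 8): 35·t ≡ 6 − 18 = -12 (mod 8).
    Reduce coefficients mod 8: 3·t ≡ 4 (mod 8).
    The inverse of 3 mod 8 is 3 (since 3·3 = 9 = 1·8 + 1), so t ≡ 3·4 = 12 ≡ 4 (mod 8).
    Then x = 18 + 35·4 = 158, valid modulo lcm(35, 8) = 280: x ≡ 158 (mod 280).
  Combine with x ≡ 9 (mod 17); new modulus lcm = 4760.
    Write x = 158 + 280·t and substitute into x ≡ 9 (mod 17): 280·t ≡ 9 − 158 = -149 (mod 17).
    Reduce coefficients mod 17: 8·t ≡ 4 (mod 17).
    The inverse of 8 mod 17 is 15 (since 8·15 = 120 = 7·17 + 1), so t ≡ 15·4 = 60 ≡ 9 (mod 17).
    Then x = 158 + 280·9 = 2678, valid modulo lcm(280, 17) = 4760: x ≡ 2678 (mod 4760).
Verify against each original: 2678 mod 7 = 4, 2678 mod 5 = 3, 2678 mod 8 = 6, 2678 mod 17 = 9.

x ≡ 2678 (mod 4760).


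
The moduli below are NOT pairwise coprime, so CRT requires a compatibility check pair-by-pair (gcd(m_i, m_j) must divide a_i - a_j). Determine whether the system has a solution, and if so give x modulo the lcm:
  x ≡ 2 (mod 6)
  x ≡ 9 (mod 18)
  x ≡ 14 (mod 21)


Moduli 6, 18, 21 are not pairwise coprime, so CRT works modulo lcm(m_i) when all pairwise compatibility conditions hold.
Pairwise compatibility: gcd(m_i, m_j) must divide a_i - a_j for every pair.
Merge one congruence at a time:
  Start: x ≡ 2 (mod 6).
  Combine with x ≡ 9 (mod 18): gcd(6, 18) = 6, and 9 - 2 = 7 is NOT divisible by 6.
    ⇒ system is inconsistent (no integer solution).

No solution (the system is inconsistent).


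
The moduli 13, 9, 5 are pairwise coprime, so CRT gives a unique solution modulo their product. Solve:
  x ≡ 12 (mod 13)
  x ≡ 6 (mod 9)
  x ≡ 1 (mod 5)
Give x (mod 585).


Moduli 13, 9, 5 are pairwise coprime; by CRT there is a unique solution modulo M = 13 · 9 · 5 = 585.
Solve pairwise, accumulating the modulus:
  Start with x ≡ 12 (mod 13).
  Combine with x ≡ 6 (mod 9): since gcd(13, 9) = 1, we get a unique residue mod 117.
    Write x = 12 + 13·t and substitute into x ≡ 6 (mod 9): 13·t ≡ 6 − 12 = -6 (mod 9).
    Reduce coefficients mod 9: 4·t ≡ 3 (mod 9).
    The inverse of 4 mod 9 is 7 (since 4·7 = 28 = 3·9 + 1), so t ≡ 7·3 = 21 ≡ 3 (mod 9).
    Then x = 12 + 13·3 = 51, valid modulo lcm(13, 9) = 117: x ≡ 51 (mod 117).
  Combine with x ≡ 1 (mod 5): since gcd(117, 5) = 1, we get a unique residue mod 585.
    Write x = 51 + 117·t and substitute into x ≡ 1 (mod 5): 117·t ≡ 1 − 51 = -50 (mod 5).
    Reduce coefficients mod 5: 2·t ≡ 0 (mod 5).
    The inverse of 2 mod 5 is 3 (since 2·3 = 6 = 1·5 + 1), so t ≡ 3·0 = 0 ≡ 0 (mod 5).
    Then x = 51 + 117·0 = 51, valid modulo lcm(117, 5) = 585: x ≡ 51 (mod 585).
Verify: 51 mod 13 = 12 ✓, 51 mod 9 = 6 ✓, 51 mod 5 = 1 ✓.

x ≡ 51 (mod 585).


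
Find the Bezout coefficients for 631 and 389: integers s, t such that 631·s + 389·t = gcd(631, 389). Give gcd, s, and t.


Euclidean algorithm on (631, 389) — divide until remainder is 0:
  631 = 1 · 389 + 242
  389 = 1 · 242 + 147
  242 = 1 · 147 + 95
  147 = 1 · 95 + 52
  95 = 1 · 52 + 43
  52 = 1 · 43 + 9
  43 = 4 · 9 + 7
  9 = 1 · 7 + 2
  7 = 3 · 2 + 1
  2 = 2 · 1 + 0
gcd(631, 389) = 1.
Track Bezout coefficients alongside the remainders: start with r₀ = 631 = a·1 + b·0 (s = 1, t = 0) and r₁ = 389 = a·0 + b·1 (s = 0, t = 1); each new remainder r_{k+1} = r_{k-1} − q_k·r_k inherits s_{k+1} = s_{k-1} − q_k·s_k, t_{k+1} = t_{k-1} − q_k·t_k, so r_k = a·s_k + b·t_k at every step:
  q = 1: r = 242, s = 1 − 1·0 = 1, t = 0 − 1·1 = -1  (check: 631·1 + 389·(-1) = 242)
  q = 1: r = 147, s = 0 − 1·1 = -1, t = 1 − 1·(-1) = 2  (check: 631·(-1) + 389·2 = 147)
  q = 1: r = 95, s = 1 − 1·(-1) = 2, t = -1 − 1·2 = -3  (check: 631·2 + 389·(-3) = 95)
  q = 1: r = 52, s = -1 − 1·2 = -3, t = 2 − 1·(-3) = 5  (check: 631·(-3) + 389·5 = 52)
  q = 1: r = 43, s = 2 − 1·(-3) = 5, t = -3 − 1·5 = -8  (check: 631·5 + 389·(-8) = 43)
  q = 1: r = 9, s = -3 − 1·5 = -8, t = 5 − 1·(-8) = 13  (check: 631·(-8) + 389·13 = 9)
  q = 4: r = 7, s = 5 − 4·(-8) = 37, t = -8 − 4·13 = -60  (check: 631·37 + 389·(-60) = 7)
  q = 1: r = 2, s = -8 − 1·37 = -45, t = 13 − 1·(-60) = 73  (check: 631·(-45) + 389·73 = 2)
  q = 3: r = 1, s = 37 − 3·(-45) = 172, t = -60 − 3·73 = -279  (check: 631·172 + 389·(-279) = 1)
The row with r = 1 (the gcd) gives the Bezout coefficients s = 172, t = -279.
Result: 631 · (172) + 389 · (-279) = 1.

gcd(631, 389) = 1; s = 172, t = -279 (check: 631·172 + 389·(-279) = 1).


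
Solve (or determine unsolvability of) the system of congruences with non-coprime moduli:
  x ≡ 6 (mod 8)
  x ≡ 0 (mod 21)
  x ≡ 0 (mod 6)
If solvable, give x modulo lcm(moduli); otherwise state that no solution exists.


Moduli 8, 21, 6 are not pairwise coprime, so CRT works modulo lcm(m_i) when all pairwise compatibility conditions hold.
Pairwise compatibility: gcd(m_i, m_j) must divide a_i - a_j for every pair.
Merge one congruence at a time:
  Start: x ≡ 6 (mod 8).
  Combine with x ≡ 0 (mod 21): gcd(8, 21) = 1; 0 - 6 = -6, which IS divisible by 1, so compatible.
    Write x = 6 + 8·t and substitute into x ≡ 0 (mod 21): 8·t ≡ 0 − 6 = -6 (mod 21).
    Reduce coefficients mod 21: 8·t ≡ 15 (mod 21).
    The inverse of 8 mod 21 is 8 (since 8·8 = 64 = 3·21 + 1), so t ≡ 8·15 = 120 ≡ 15 (mod 21).
    Then x = 6 + 8·15 = 126, valid modulo lcm(8, 21) = 168: x ≡ 126 (mod 168).
  Combine with x ≡ 0 (mod 6): gcd(168, 6) = 6; 0 - 126 = -126, which IS divisible by 6, so compatible.
    Write x = 126 + 168·t and substitute into x ≡ 0 (mod 6): 168·t ≡ 0 − 126 = -126 (mod 6).
    Divide the congruence (and modulus) by g = 6: 28·t ≡ -21 (mod 1).
    Modulo 1 every t works; take t = 0.
    Then x = 126 + 168·0 = 126, valid modulo lcm(168, 6) = 168: x ≡ 126 (mod 168).
Verify: 126 mod 8 = 6, 126 mod 21 = 0, 126 mod 6 = 0.

x ≡ 126 (mod 168).


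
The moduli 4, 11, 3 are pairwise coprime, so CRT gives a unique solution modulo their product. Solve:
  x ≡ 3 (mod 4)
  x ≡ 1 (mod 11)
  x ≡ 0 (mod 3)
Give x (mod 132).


Moduli 4, 11, 3 are pairwise coprime; by CRT there is a unique solution modulo M = 4 · 11 · 3 = 132.
Solve pairwise, accumulating the modulus:
  Start with x ≡ 3 (mod 4).
  Combine with x ≡ 1 (mod 11): since gcd(4, 11) = 1, we get a unique residue mod 44.
    Write x = 3 + 4·t and substitute into x ≡ 1 (mod 11): 4·t ≡ 1 − 3 = -2 (mod 11).
    Reduce coefficients mod 11: 4·t ≡ 9 (mod 11).
    The inverse of 4 mod 11 is 3 (since 4·3 = 12 = 1·11 + 1), so t ≡ 3·9 = 27 ≡ 5 (mod 11).
    Then x = 3 + 4·5 = 23, valid modulo lcm(4, 11) = 44: x ≡ 23 (mod 44).
  Combine with x ≡ 0 (mod 3): since gcd(44, 3) = 1, we get a unique residue mod 132.
    Write x = 23 + 44·t and substitute into x ≡ 0 (mod 3): 44·t ≡ 0 − 23 = -23 (mod 3).
    Reduce coefficients mod 3: 2·t ≡ 1 (mod 3).
    The inverse of 2 mod 3 is 2 (since 2·2 = 4 = 1·3 + 1), so t ≡ 2·1 = 2 ≡ 2 (mod 3).
    Then x = 23 + 44·2 = 111, valid modulo lcm(44, 3) = 132: x ≡ 111 (mod 132).
Verify: 111 mod 4 = 3 ✓, 111 mod 11 = 1 ✓, 111 mod 3 = 0 ✓.

x ≡ 111 (mod 132).


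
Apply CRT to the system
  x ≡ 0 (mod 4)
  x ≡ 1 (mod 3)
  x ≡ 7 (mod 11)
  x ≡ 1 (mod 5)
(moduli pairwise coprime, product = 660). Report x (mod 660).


Product of moduli M = 4 · 3 · 11 · 5 = 660.
Merge one congruence at a time:
  Start: x ≡ 0 (mod 4).
  Combine with x ≡ 1 (mod 3); new modulus lcm = 12.
    Write x = 0 + 4·t and substitute into x ≡ 1 (mod 3): 4·t ≡ 1 − 0 = 1 (mod 3).
    Reduce coefficients mod 3: 1·t ≡ 1 (mod 3).
    So t ≡ 1 (mod 3).
    Then x = 0 + 4·1 = 4, valid modulo lcm(4, 3) = 12: x ≡ 4 (mod 12).
  Combine with x ≡ 7 (mod 11); new modulus lcm = 132.
    Write x = 4 + 12·t and substitute into x ≡ 7 (mod 11): 12·t ≡ 7 − 4 = 3 (mod 11).
    Reduce coefficients mod 11: 1·t ≡ 3 (mod 11).
    So t ≡ 3 (mod 11).
    Then x = 4 + 12·3 = 40, valid modulo lcm(12, 11) = 132: x ≡ 40 (mod 132).
  Combine with x ≡ 1 (mod 5); new modulus lcm = 660.
    Write x = 40 + 132·t and substitute into x ≡ 1 (mod 5): 132·t ≡ 1 − 40 = -39 (mod 5).
    Reduce coefficients mod 5: 2·t ≡ 1 (mod 5).
    The inverse of 2 mod 5 is 3 (since 2·3 = 6 = 1·5 + 1), so t ≡ 3·1 = 3 ≡ 3 (mod 5).
    Then x = 40 + 132·3 = 436, valid modulo lcm(132, 5) = 660: x ≡ 436 (mod 660).
Verify against each original: 436 mod 4 = 0, 436 mod 3 = 1, 436 mod 11 = 7, 436 mod 5 = 1.

x ≡ 436 (mod 660).


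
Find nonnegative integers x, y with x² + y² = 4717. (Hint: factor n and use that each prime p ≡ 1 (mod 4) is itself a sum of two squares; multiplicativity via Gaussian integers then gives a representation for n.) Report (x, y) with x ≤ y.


Step 1: Factor n = 4717 = 53 · 89.
Step 2: Check the mod-4 condition on each prime factor: 53 ≡ 1 (mod 4), exponent 1; 89 ≡ 1 (mod 4), exponent 1.
All primes ≡ 3 (mod 4) appear to even exponent (or don't appear), so by the two-squares theorem n IS expressible as a sum of two squares.
Step 3: Build a representation. Here n = 53 · 89 is a product of primes ≡ 1 (mod 4). Each prime p ≡ 1 (mod 4) is itself a sum of two squares; find a² by testing p − a² for a perfect square:
  53: 53 − 1² = 52, 53 − 2² = 49 = 7² ⇒ 53 = 2² + 7².
  89: 89 − 1² = 88, 89 − 2² = 85, 89 − 3² = 80, 89 − 4² = 73, 89 − 5² = 64 = 8² ⇒ 89 = 5² + 8².
  Combine using the Brahmagupta–Fibonacci identity (a² + b²)(c² + d²) = (ac − bd)² + (ad + bc)² = (ac + bd)² + (ad − bc)²:
  53 · 89 = 4717: from (2² + 7²)(5² + 8²), take (2·5 − 7·8, 2·8 + 7·5) = (10 − 56, 16 + 35) = (-46, 51); dropping signs (only squares matter) gives (46, 51); check 46² + 51² = 2116 + 2601 = 4717 ✓.
Step 4: Order so x ≤ y and verify: 46² + 51² = 2116 + 2601 = 4717 = n. ✓

n = 4717 = 46² + 51² (one valid representation with x ≤ y).


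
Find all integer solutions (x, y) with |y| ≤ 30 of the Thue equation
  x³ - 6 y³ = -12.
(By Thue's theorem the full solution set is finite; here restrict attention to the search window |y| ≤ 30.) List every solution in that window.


The equation is x³ - 6y³ = -12. For fixed y, x³ = 6·y³ − 12, so a solution requires the RHS to be a perfect cube.
Strategy: iterate y from -30 to 30, compute RHS = 6·y³ − 12, and check whether it is a (positive or negative) perfect cube.
Check small values of y:
  y = 0: RHS = -12 is not a perfect cube.
  y = 1: RHS = -6 is not a perfect cube.
  y = -1: RHS = -18 is not a perfect cube.
  y = 2: RHS = 36 is not a perfect cube.
  y = -2: RHS = -60 is not a perfect cube.
  y = 3: RHS = 150 is not a perfect cube.
  y = -3: RHS = -174 is not a perfect cube.
Continuing the search up to |y| = 30 finds no solutions either.
No (x, y) in the scanned range satisfies the equation.

No integer solutions with |y| ≤ 30.


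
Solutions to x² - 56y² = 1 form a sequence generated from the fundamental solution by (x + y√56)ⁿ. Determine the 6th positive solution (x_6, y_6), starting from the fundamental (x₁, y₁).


Step 1: Find the fundamental solution (x₁, y₁) of x² - 56y² = 1.
  Expand √56 as a continued fraction. a₀ = ⌊√56⌋ = 7; iterate m_{k+1} = d_k·a_k − m_k, d_{k+1} = (56 − m_{k+1}²)/d_k, a_{k+1} = ⌊(a₀ + m_{k+1})/d_{k+1}⌋ (starting m₀ = 0, d₀ = 1), with convergents p_k = a_k·p_{k-1} + p_{k-2}, q_k = a_k·q_{k-1} + q_{k-2} (p₋₁ = 1, q₋₁ = 0):
  k = 0: a₀ = 7; p₀/q₀ = 7/1; p₀² − 56·q₀² = 49 − 56 = -7.
  k = 1: m = 7, d = 7, a = ⌊(7 + 7)/7⌋ = 2; p/q = (2·7 + 1)/(2·1 + 0) = 15/2; p² − 56·q² = 225 − 224 = 1.
  The first convergent with p² − 56·q² = 1 gives the fundamental solution (x₁, y₁) = (15, 2).
Step 2: Apply the recurrence (x_{n+1}, y_{n+1}) = (x₁x_n + 56y₁y_n, x₁y_n + y₁x_n) repeatedly.
  From (x_1, y_1) = (15, 2): x_2 = 15·15 + 56·2·2 = 449; y_2 = 15·2 + 2·15 = 60.
  From (x_2, y_2) = (449, 60): x_3 = 15·449 + 56·2·60 = 13455; y_3 = 15·60 + 2·449 = 1798.
  From (x_3, y_3) = (13455, 1798): x_4 = 15·13455 + 56·2·1798 = 403201; y_4 = 15·1798 + 2·13455 = 53880.
  From (x_4, y_4) = (403201, 53880): x_5 = 15·403201 + 56·2·53880 = 12082575; y_5 = 15·53880 + 2·403201 = 1614602.
  From (x_5, y_5) = (12082575, 1614602): x_6 = 15·12082575 + 56·2·1614602 = 362074049; y_6 = 15·1614602 + 2·12082575 = 48384180.
Step 3: Verify x_6² - 56·y_6² = 131097616959254401 - 131097616959254400 = 1 (should be 1). ✓

(x_1, y_1) = (15, 2); (x_6, y_6) = (362074049, 48384180).


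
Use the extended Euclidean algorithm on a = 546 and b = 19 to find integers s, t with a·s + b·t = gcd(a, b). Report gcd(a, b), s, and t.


Euclidean algorithm on (546, 19) — divide until remainder is 0:
  546 = 28 · 19 + 14
  19 = 1 · 14 + 5
  14 = 2 · 5 + 4
  5 = 1 · 4 + 1
  4 = 4 · 1 + 0
gcd(546, 19) = 1.
Track Bezout coefficients alongside the remainders: start with r₀ = 546 = a·1 + b·0 (s = 1, t = 0) and r₁ = 19 = a·0 + b·1 (s = 0, t = 1); each new remainder r_{k+1} = r_{k-1} − q_k·r_k inherits s_{k+1} = s_{k-1} − q_k·s_k, t_{k+1} = t_{k-1} − q_k·t_k, so r_k = a·s_k + b·t_k at every step:
  q = 28: r = 14, s = 1 − 28·0 = 1, t = 0 − 28·1 = -28  (check: 546·1 + 19·(-28) = 14)
  q = 1: r = 5, s = 0 − 1·1 = -1, t = 1 − 1·(-28) = 29  (check: 546·(-1) + 19·29 = 5)
  q = 2: r = 4, s = 1 − 2·(-1) = 3, t = -28 − 2·29 = -86  (check: 546·3 + 19·(-86) = 4)
  q = 1: r = 1, s = -1 − 1·3 = -4, t = 29 − 1·(-86) = 115  (check: 546·(-4) + 19·115 = 1)
The row with r = 1 (the gcd) gives the Bezout coefficients s = -4, t = 115.
Result: 546 · (-4) + 19 · (115) = 1.

gcd(546, 19) = 1; s = -4, t = 115 (check: 546·(-4) + 19·115 = 1).


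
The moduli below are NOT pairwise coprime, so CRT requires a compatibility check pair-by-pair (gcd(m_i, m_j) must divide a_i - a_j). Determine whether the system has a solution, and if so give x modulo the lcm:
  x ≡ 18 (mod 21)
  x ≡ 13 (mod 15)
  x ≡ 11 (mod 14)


Moduli 21, 15, 14 are not pairwise coprime, so CRT works modulo lcm(m_i) when all pairwise compatibility conditions hold.
Pairwise compatibility: gcd(m_i, m_j) must divide a_i - a_j for every pair.
Merge one congruence at a time:
  Start: x ≡ 18 (mod 21).
  Combine with x ≡ 13 (mod 15): gcd(21, 15) = 3, and 13 - 18 = -5 is NOT divisible by 3.
    ⇒ system is inconsistent (no integer solution).

No solution (the system is inconsistent).


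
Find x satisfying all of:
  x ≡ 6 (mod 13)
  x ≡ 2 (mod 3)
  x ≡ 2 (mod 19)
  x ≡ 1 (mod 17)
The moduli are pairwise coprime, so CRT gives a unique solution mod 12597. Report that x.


Product of moduli M = 13 · 3 · 19 · 17 = 12597.
Merge one congruence at a time:
  Start: x ≡ 6 (mod 13).
  Combine with x ≡ 2 (mod 3); new modulus lcm = 39.
    Write x = 6 + 13·t and substitute into x ≡ 2 (mod 3): 13·t ≡ 2 − 6 = -4 (mod 3).
    Reduce coefficients mod 3: 1·t ≡ 2 (mod 3).
    So t ≡ 2 (mod 3).
    Then x = 6 + 13·2 = 32, valid modulo lcm(13, 3) = 39: x ≡ 32 (mod 39).
  Combine with x ≡ 2 (mod 19); new modulus lcm = 741.
    Write x = 32 + 39·t and substitute into x ≡ 2 (mod 19): 39·t ≡ 2 − 32 = -30 (mod 19).
    Reduce coefficients mod 19: 1·t ≡ 8 (mod 19).
    So t ≡ 8 (mod 19).
    Then x = 32 + 39·8 = 344, valid modulo lcm(39, 19) = 741: x ≡ 344 (mod 741).
  Combine with x ≡ 1 (mod 17); new modulus lcm = 12597.
    Write x = 344 + 741·t and substitute into x ≡ 1 (mod 17): 741·t ≡ 1 − 344 = -343 (mod 17).
    Reduce coefficients mod 17: 10·t ≡ 14 (mod 17).
    The inverse of 10 mod 17 is 12 (since 10·12 = 120 = 7·17 + 1), so t ≡ 12·14 = 168 ≡ 15 (mod 17).
    Then x = 344 + 741·15 = 11459, valid modulo lcm(741, 17) = 12597: x ≡ 11459 (mod 12597).
Verify against each original: 11459 mod 13 = 6, 11459 mod 3 = 2, 11459 mod 19 = 2, 11459 mod 17 = 1.

x ≡ 11459 (mod 12597).


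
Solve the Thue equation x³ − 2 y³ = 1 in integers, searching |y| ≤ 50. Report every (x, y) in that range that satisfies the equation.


The equation is x³ - 2y³ = 1. For fixed y, x³ = 2·y³ + 1, so a solution requires the RHS to be a perfect cube.
Strategy: iterate y from -50 to 50, compute RHS = 2·y³ + 1, and check whether it is a (positive or negative) perfect cube.
Check small values of y:
  y = 0: RHS = 1 = (1)³ ⇒ x = 1 works.
  y = 1: RHS = 3 is not a perfect cube.
  y = -1: RHS = -1 = (-1)³ ⇒ x = -1 works.
  y = 2: RHS = 17 is not a perfect cube.
  y = -2: RHS = -15 is not a perfect cube.
  y = 3: RHS = 55 is not a perfect cube.
  y = -3: RHS = -53 is not a perfect cube.
Continuing the search up to |y| = 50 finds no further solutions beyond those listed.
Collected solutions: (1, 0), (-1, -1).

Solutions (with |y| ≤ 50): (1, 0), (-1, -1).


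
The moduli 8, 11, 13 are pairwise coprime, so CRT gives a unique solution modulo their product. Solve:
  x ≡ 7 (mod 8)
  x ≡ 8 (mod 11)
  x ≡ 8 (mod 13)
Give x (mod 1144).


Moduli 8, 11, 13 are pairwise coprime; by CRT there is a unique solution modulo M = 8 · 11 · 13 = 1144.
Solve pairwise, accumulating the modulus:
  Start with x ≡ 7 (mod 8).
  Combine with x ≡ 8 (mod 11): since gcd(8, 11) = 1, we get a unique residue mod 88.
    Write x = 7 + 8·t and substitute into x ≡ 8 (mod 11): 8·t ≡ 8 − 7 = 1 (mod 11).
    The inverse of 8 mod 11 is 7 (since 8·7 = 56 = 5·11 + 1), so t ≡ 7·1 = 7 ≡ 7 (mod 11).
    Then x = 7 + 8·7 = 63, valid modulo lcm(8, 11) = 88: x ≡ 63 (mod 88).
  Combine with x ≡ 8 (mod 13): since gcd(88, 13) = 1, we get a unique residue mod 1144.
    Write x = 63 + 88·t and substitute into x ≡ 8 (mod 13): 88·t ≡ 8 − 63 = -55 (mod 13).
    Reduce coefficients mod 13: 10·t ≡ 10 (mod 13).
    The inverse of 10 mod 13 is 4 (since 10·4 = 40 = 3·13 + 1), so t ≡ 4·10 = 40 ≡ 1 (mod 13).
    Then x = 63 + 88·1 = 151, valid modulo lcm(88, 13) = 1144: x ≡ 151 (mod 1144).
Verify: 151 mod 8 = 7 ✓, 151 mod 11 = 8 ✓, 151 mod 13 = 8 ✓.

x ≡ 151 (mod 1144).


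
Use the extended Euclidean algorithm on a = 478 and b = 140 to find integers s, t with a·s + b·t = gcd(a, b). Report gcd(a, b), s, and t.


Euclidean algorithm on (478, 140) — divide until remainder is 0:
  478 = 3 · 140 + 58
  140 = 2 · 58 + 24
  58 = 2 · 24 + 10
  24 = 2 · 10 + 4
  10 = 2 · 4 + 2
  4 = 2 · 2 + 0
gcd(478, 140) = 2.
Track Bezout coefficients alongside the remainders: start with r₀ = 478 = a·1 + b·0 (s = 1, t = 0) and r₁ = 140 = a·0 + b·1 (s = 0, t = 1); each new remainder r_{k+1} = r_{k-1} − q_k·r_k inherits s_{k+1} = s_{k-1} − q_k·s_k, t_{k+1} = t_{k-1} − q_k·t_k, so r_k = a·s_k + b·t_k at every step:
  q = 3: r = 58, s = 1 − 3·0 = 1, t = 0 − 3·1 = -3  (check: 478·1 + 140·(-3) = 58)
  q = 2: r = 24, s = 0 − 2·1 = -2, t = 1 − 2·(-3) = 7  (check: 478·(-2) + 140·7 = 24)
  q = 2: r = 10, s = 1 − 2·(-2) = 5, t = -3 − 2·7 = -17  (check: 478·5 + 140·(-17) = 10)
  q = 2: r = 4, s = -2 − 2·5 = -12, t = 7 − 2·(-17) = 41  (check: 478·(-12) + 140·41 = 4)
  q = 2: r = 2, s = 5 − 2·(-12) = 29, t = -17 − 2·41 = -99  (check: 478·29 + 140·(-99) = 2)
The row with r = 2 (the gcd) gives the Bezout coefficients s = 29, t = -99.
Result: 478 · (29) + 140 · (-99) = 2.

gcd(478, 140) = 2; s = 29, t = -99 (check: 478·29 + 140·(-99) = 2).


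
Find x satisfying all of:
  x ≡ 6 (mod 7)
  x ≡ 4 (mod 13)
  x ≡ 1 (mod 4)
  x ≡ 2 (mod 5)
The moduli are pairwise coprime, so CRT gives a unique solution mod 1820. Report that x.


Product of moduli M = 7 · 13 · 4 · 5 = 1820.
Merge one congruence at a time:
  Start: x ≡ 6 (mod 7).
  Combine with x ≡ 4 (mod 13); new modulus lcm = 91.
    Write x = 6 + 7·t and substitute into x ≡ 4 (mod 13): 7·t ≡ 4 − 6 = -2 (mod 13).
    Reduce coefficients mod 13: 7·t ≡ 11 (mod 13).
    The inverse of 7 mod 13 is 2 (since 7·2 = 14 = 1·13 + 1), so t ≡ 2·11 = 22 ≡ 9 (mod 13).
    Then x = 6 + 7·9 = 69, valid modulo lcm(7, 13) = 91: x ≡ 69 (mod 91).
  Combine with x ≡ 1 (mod 4); new modulus lcm = 364.
    Write x = 69 + 91·t and substitute into x ≡ 1 (mod 4): 91·t ≡ 1 − 69 = -68 (mod 4).
    Reduce coefficients mod 4: 3·t ≡ 0 (mod 4).
    The inverse of 3 mod 4 is 3 (since 3·3 = 9 = 2·4 + 1), so t ≡ 3·0 = 0 ≡ 0 (mod 4).
    Then x = 69 + 91·0 = 69, valid modulo lcm(91, 4) = 364: x ≡ 69 (mod 364).
  Combine with x ≡ 2 (mod 5); new modulus lcm = 1820.
    Write x = 69 + 364·t and substitute into x ≡ 2 (mod 5): 364·t ≡ 2 − 69 = -67 (mod 5).
    Reduce coefficients mod 5: 4·t ≡ 3 (mod 5).
    The inverse of 4 mod 5 is 4 (since 4·4 = 16 = 3·5 + 1), so t ≡ 4·3 = 12 ≡ 2 (mod 5).
    Then x = 69 + 364·2 = 797, valid modulo lcm(364, 5) = 1820: x ≡ 797 (mod 1820).
Verify against each original: 797 mod 7 = 6, 797 mod 13 = 4, 797 mod 4 = 1, 797 mod 5 = 2.

x ≡ 797 (mod 1820).


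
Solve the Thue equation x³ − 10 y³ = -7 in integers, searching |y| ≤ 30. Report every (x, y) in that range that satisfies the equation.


The equation is x³ - 10y³ = -7. For fixed y, x³ = 10·y³ − 7, so a solution requires the RHS to be a perfect cube.
Strategy: iterate y from -30 to 30, compute RHS = 10·y³ − 7, and check whether it is a (positive or negative) perfect cube.
Check small values of y:
  y = 0: RHS = -7 is not a perfect cube.
  y = 1: RHS = 3 is not a perfect cube.
  y = -1: RHS = -17 is not a perfect cube.
  y = 2: RHS = 73 is not a perfect cube.
  y = -2: RHS = -87 is not a perfect cube.
  y = 3: RHS = 263 is not a perfect cube.
  y = -3: RHS = -277 is not a perfect cube.
Continuing the search up to |y| = 30 finds no solutions either.
No (x, y) in the scanned range satisfies the equation.

No integer solutions with |y| ≤ 30.


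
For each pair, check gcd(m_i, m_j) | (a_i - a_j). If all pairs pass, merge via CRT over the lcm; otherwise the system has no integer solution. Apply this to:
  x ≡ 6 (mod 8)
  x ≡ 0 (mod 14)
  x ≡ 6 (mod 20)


Moduli 8, 14, 20 are not pairwise coprime, so CRT works modulo lcm(m_i) when all pairwise compatibility conditions hold.
Pairwise compatibility: gcd(m_i, m_j) must divide a_i - a_j for every pair.
Merge one congruence at a time:
  Start: x ≡ 6 (mod 8).
  Combine with x ≡ 0 (mod 14): gcd(8, 14) = 2; 0 - 6 = -6, which IS divisible by 2, so compatible.
    Write x = 6 + 8·t and substitute into x ≡ 0 (mod 14): 8·t ≡ 0 − 6 = -6 (mod 14).
    Divide the congruence (and modulus) by g = 2: 4·t ≡ -3 (mod 7).
    Reduce coefficients mod 7: 4·t ≡ 4 (mod 7).
    The inverse of 4 mod 7 is 2 (since 4·2 = 8 = 1·7 + 1), so t ≡ 2·4 = 8 ≡ 1 (mod 7).
    Then x = 6 + 8·1 = 14, valid modulo lcm(8, 14) = 56: x ≡ 14 (mod 56).
  Combine with x ≡ 6 (mod 20): gcd(56, 20) = 4; 6 - 14 = -8, which IS divisible by 4, so compatible.
    Write x = 14 + 56·t and substitute into x ≡ 6 (mod 20): 56·t ≡ 6 − 14 = -8 (mod 20).
    Divide the congruence (and modulus) by g = 4: 14·t ≡ -2 (mod 5).
    Reduce coefficients mod 5: 4·t ≡ 3 (mod 5).
    The inverse of 4 mod 5 is 4 (since 4·4 = 16 = 3·5 + 1), so t ≡ 4·3 = 12 ≡ 2 (mod 5).
    Then x = 14 + 56·2 = 126, valid modulo lcm(56, 20) = 280: x ≡ 126 (mod 280).
Verify: 126 mod 8 = 6, 126 mod 14 = 0, 126 mod 20 = 6.

x ≡ 126 (mod 280).


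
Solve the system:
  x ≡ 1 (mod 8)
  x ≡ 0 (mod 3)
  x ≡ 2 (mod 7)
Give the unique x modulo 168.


Moduli 8, 3, 7 are pairwise coprime; by CRT there is a unique solution modulo M = 8 · 3 · 7 = 168.
Solve pairwise, accumulating the modulus:
  Start with x ≡ 1 (mod 8).
  Combine with x ≡ 0 (mod 3): since gcd(8, 3) = 1, we get a unique residue mod 24.
    Write x = 1 + 8·t and substitute into x ≡ 0 (mod 3): 8·t ≡ 0 − 1 = -1 (mod 3).
    Reduce coefficients mod 3: 2·t ≡ 2 (mod 3).
    The inverse of 2 mod 3 is 2 (since 2·2 = 4 = 1·3 + 1), so t ≡ 2·2 = 4 ≡ 1 (mod 3).
    Then x = 1 + 8·1 = 9, valid modulo lcm(8, 3) = 24: x ≡ 9 (mod 24).
  Combine with x ≡ 2 (mod 7): since gcd(24, 7) = 1, we get a unique residue mod 168.
    Write x = 9 + 24·t and substitute into x ≡ 2 (mod 7): 24·t ≡ 2 − 9 = -7 (mod 7).
    Reduce coefficients mod 7: 3·t ≡ 0 (mod 7).
    The inverse of 3 mod 7 is 5 (since 3·5 = 15 = 2·7 + 1), so t ≡ 5·0 = 0 ≡ 0 (mod 7).
    Then x = 9 + 24·0 = 9, valid modulo lcm(24, 7) = 168: x ≡ 9 (mod 168).
Verify: 9 mod 8 = 1 ✓, 9 mod 3 = 0 ✓, 9 mod 7 = 2 ✓.

x ≡ 9 (mod 168).


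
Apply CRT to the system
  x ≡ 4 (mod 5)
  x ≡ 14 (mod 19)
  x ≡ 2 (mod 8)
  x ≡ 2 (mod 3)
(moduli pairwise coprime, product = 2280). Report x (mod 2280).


Product of moduli M = 5 · 19 · 8 · 3 = 2280.
Merge one congruence at a time:
  Start: x ≡ 4 (mod 5).
  Combine with x ≡ 14 (mod 19); new modulus lcm = 95.
    Write x = 4 + 5·t and substitute into x ≡ 14 (mod 19): 5·t ≡ 14 − 4 = 10 (mod 19).
    The inverse of 5 mod 19 is 4 (since 5·4 = 20 = 1·19 + 1), so t ≡ 4·10 = 40 ≡ 2 (mod 19).
    Then x = 4 + 5·2 = 14, valid modulo lcm(5, 19) = 95: x ≡ 14 (mod 95).
  Combine with x ≡ 2 (mod 8); new modulus lcm = 760.
    Write x = 14 + 95·t and substitute into x ≡ 2 (mod 8): 95·t ≡ 2 − 14 = -12 (mod 8).
    Reduce coefficients mod 8: 7·t ≡ 4 (mod 8).
    The inverse of 7 mod 8 is 7 (since 7·7 = 49 = 6·8 + 1), so t ≡ 7·4 = 28 ≡ 4 (mod 8).
    Then x = 14 + 95·4 = 394, valid modulo lcm(95, 8) = 760: x ≡ 394 (mod 760).
  Combine with x ≡ 2 (mod 3); new modulus lcm = 2280.
    Write x = 394 + 760·t and substitute into x ≡ 2 (mod 3): 760·t ≡ 2 − 394 = -392 (mod 3).
    Reduce coefficients mod 3: 1·t ≡ 1 (mod 3).
    So t ≡ 1 (mod 3).
    Then x = 394 + 760·1 = 1154, valid modulo lcm(760, 3) = 2280: x ≡ 1154 (mod 2280).
Verify against each original: 1154 mod 5 = 4, 1154 mod 19 = 14, 1154 mod 8 = 2, 1154 mod 3 = 2.

x ≡ 1154 (mod 2280).


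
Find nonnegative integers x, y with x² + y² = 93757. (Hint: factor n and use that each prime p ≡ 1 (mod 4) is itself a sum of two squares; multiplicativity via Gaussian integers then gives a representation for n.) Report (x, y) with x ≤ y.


Step 1: Factor n = 93757 = 29 · 53 · 61.
Step 2: Check the mod-4 condition on each prime factor: 29 ≡ 1 (mod 4), exponent 1; 53 ≡ 1 (mod 4), exponent 1; 61 ≡ 1 (mod 4), exponent 1.
All primes ≡ 3 (mod 4) appear to even exponent (or don't appear), so by the two-squares theorem n IS expressible as a sum of two squares.
Step 3: Build a representation. Here n = 29 · 53 · 61 is a product of primes ≡ 1 (mod 4). Each prime p ≡ 1 (mod 4) is itself a sum of two squares; find a² by testing p − a² for a perfect square:
  29: 29 − 1² = 28, 29 − 2² = 25 = 5² ⇒ 29 = 2² + 5².
  53: 53 − 1² = 52, 53 − 2² = 49 = 7² ⇒ 53 = 2² + 7².
  61: 61 − 1² = 60, 61 − 2² = 57, 61 − 3² = 52, 61 − 4² = 45, 61 − 5² = 36 = 6² ⇒ 61 = 5² + 6².
  Combine using the Brahmagupta–Fibonacci identity (a² + b²)(c² + d²) = (ac − bd)² + (ad + bc)² = (ac + bd)² + (ad − bc)²:
  29 · 53 = 1537: from (2² + 5²)(2² + 7²), take (2·2 − 5·7, 2·7 + 5·2) = (4 − 35, 14 + 10) = (-31, 24); dropping signs (only squares matter) gives (31, 24); check 31² + 24² = 961 + 576 = 1537 ✓.
  1537 · 61 = 93757: from (31² + 24²)(5² + 6²), take (31·5 − 24·6, 31·6 + 24·5) = (155 − 144, 186 + 120) = (11, 306); check 11² + 306² = 121 + 93636 = 93757 ✓.
Step 4: Order so x ≤ y and verify: 11² + 306² = 121 + 93636 = 93757 = n. ✓

n = 93757 = 11² + 306² (one valid representation with x ≤ y).


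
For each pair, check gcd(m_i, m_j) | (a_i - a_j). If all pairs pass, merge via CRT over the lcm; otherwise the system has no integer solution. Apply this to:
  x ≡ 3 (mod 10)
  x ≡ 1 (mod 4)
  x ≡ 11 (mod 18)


Moduli 10, 4, 18 are not pairwise coprime, so CRT works modulo lcm(m_i) when all pairwise compatibility conditions hold.
Pairwise compatibility: gcd(m_i, m_j) must divide a_i - a_j for every pair.
Merge one congruence at a time:
  Start: x ≡ 3 (mod 10).
  Combine with x ≡ 1 (mod 4): gcd(10, 4) = 2; 1 - 3 = -2, which IS divisible by 2, so compatible.
    Write x = 3 + 10·t and substitute into x ≡ 1 (mod 4): 10·t ≡ 1 − 3 = -2 (mod 4).
    Divide the congruence (and modulus) by g = 2: 5·t ≡ -1 (mod 2).
    Reduce coefficients mod 2: 1·t ≡ 1 (mod 2).
    So t ≡ 1 (mod 2).
    Then x = 3 + 10·1 = 13, valid modulo lcm(10, 4) = 20: x ≡ 13 (mod 20).
  Combine with x ≡ 11 (mod 18): gcd(20, 18) = 2; 11 - 13 = -2, which IS divisible by 2, so compatible.
    Write x = 13 + 20·t and substitute into x ≡ 11 (mod 18): 20·t ≡ 11 − 13 = -2 (mod 18).
    Divide the congruence (and modulus) by g = 2: 10·t ≡ -1 (mod 9).
    Reduce coefficients mod 9: 1·t ≡ 8 (mod 9).
    So t ≡ 8 (mod 9).
    Then x = 13 + 20·8 = 173, valid modulo lcm(20, 18) = 180: x ≡ 173 (mod 180).
Verify: 173 mod 10 = 3, 173 mod 4 = 1, 173 mod 18 = 11.

x ≡ 173 (mod 180).


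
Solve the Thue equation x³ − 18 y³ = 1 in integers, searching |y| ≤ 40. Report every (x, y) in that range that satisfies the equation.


The equation is x³ - 18y³ = 1. For fixed y, x³ = 18·y³ + 1, so a solution requires the RHS to be a perfect cube.
Strategy: iterate y from -40 to 40, compute RHS = 18·y³ + 1, and check whether it is a (positive or negative) perfect cube.
Check small values of y:
  y = 0: RHS = 1 = (1)³ ⇒ x = 1 works.
  y = 1: RHS = 19 is not a perfect cube.
  y = -1: RHS = -17 is not a perfect cube.
  y = 2: RHS = 145 is not a perfect cube.
  y = -2: RHS = -143 is not a perfect cube.
  y = 3: RHS = 487 is not a perfect cube.
  y = -3: RHS = -485 is not a perfect cube.
Continuing the search up to |y| = 40 finds no further solutions beyond those listed.
Collected solutions: (1, 0).

Solutions (with |y| ≤ 40): (1, 0).


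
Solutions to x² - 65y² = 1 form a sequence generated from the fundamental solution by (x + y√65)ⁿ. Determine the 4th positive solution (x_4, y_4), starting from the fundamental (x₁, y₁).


Step 1: Find the fundamental solution (x₁, y₁) of x² - 65y² = 1.
  Expand √65 as a continued fraction. a₀ = ⌊√65⌋ = 8; iterate m_{k+1} = d_k·a_k − m_k, d_{k+1} = (65 − m_{k+1}²)/d_k, a_{k+1} = ⌊(a₀ + m_{k+1})/d_{k+1}⌋ (starting m₀ = 0, d₀ = 1), with convergents p_k = a_k·p_{k-1} + p_{k-2}, q_k = a_k·q_{k-1} + q_{k-2} (p₋₁ = 1, q₋₁ = 0):
  k = 0: a₀ = 8; p₀/q₀ = 8/1; p₀² − 65·q₀² = 64 − 65 = -1.
  k = 1: m = 8, d = 1, a = ⌊(8 + 8)/1⌋ = 16; p/q = (16·8 + 1)/(16·1 + 0) = 129/16; p² − 65·q² = 16641 − 16640 = 1.
  The first convergent with p² − 65·q² = 1 gives the fundamental solution (x₁, y₁) = (129, 16).
Step 2: Apply the recurrence (x_{n+1}, y_{n+1}) = (x₁x_n + 65y₁y_n, x₁y_n + y₁x_n) repeatedly.
  From (x_1, y_1) = (129, 16): x_2 = 129·129 + 65·16·16 = 33281; y_2 = 129·16 + 16·129 = 4128.
  From (x_2, y_2) = (33281, 4128): x_3 = 129·33281 + 65·16·4128 = 8586369; y_3 = 129·4128 + 16·33281 = 1065008.
  From (x_3, y_3) = (8586369, 1065008): x_4 = 129·8586369 + 65·16·1065008 = 2215249921; y_4 = 129·1065008 + 16·8586369 = 274767936.
Step 3: Verify x_4² - 65·y_4² = 4907332212490506241 - 4907332212490506240 = 1 (should be 1). ✓

(x_1, y_1) = (129, 16); (x_4, y_4) = (2215249921, 274767936).


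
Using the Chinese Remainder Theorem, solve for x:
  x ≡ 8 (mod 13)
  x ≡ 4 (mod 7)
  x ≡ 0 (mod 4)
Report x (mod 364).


Moduli 13, 7, 4 are pairwise coprime; by CRT there is a unique solution modulo M = 13 · 7 · 4 = 364.
Solve pairwise, accumulating the modulus:
  Start with x ≡ 8 (mod 13).
  Combine with x ≡ 4 (mod 7): since gcd(13, 7) = 1, we get a unique residue mod 91.
    Write x = 8 + 13·t and substitute into x ≡ 4 (mod 7): 13·t ≡ 4 − 8 = -4 (mod 7).
    Reduce coefficients mod 7: 6·t ≡ 3 (mod 7).
    The inverse of 6 mod 7 is 6 (since 6·6 = 36 = 5·7 + 1), so t ≡ 6·3 = 18 ≡ 4 (mod 7).
    Then x = 8 + 13·4 = 60, valid modulo lcm(13, 7) = 91: x ≡ 60 (mod 91).
  Combine with x ≡ 0 (mod 4): since gcd(91, 4) = 1, we get a unique residue mod 364.
    Write x = 60 + 91·t and substitute into x ≡ 0 (mod 4): 91·t ≡ 0 − 60 = -60 (mod 4).
    Reduce coefficients mod 4: 3·t ≡ 0 (mod 4).
    The inverse of 3 mod 4 is 3 (since 3·3 = 9 = 2·4 + 1), so t ≡ 3·0 = 0 ≡ 0 (mod 4).
    Then x = 60 + 91·0 = 60, valid modulo lcm(91, 4) = 364: x ≡ 60 (mod 364).
Verify: 60 mod 13 = 8 ✓, 60 mod 7 = 4 ✓, 60 mod 4 = 0 ✓.

x ≡ 60 (mod 364).


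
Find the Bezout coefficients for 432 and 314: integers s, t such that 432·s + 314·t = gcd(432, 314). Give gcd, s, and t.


Euclidean algorithm on (432, 314) — divide until remainder is 0:
  432 = 1 · 314 + 118
  314 = 2 · 118 + 78
  118 = 1 · 78 + 40
  78 = 1 · 40 + 38
  40 = 1 · 38 + 2
  38 = 19 · 2 + 0
gcd(432, 314) = 2.
Track Bezout coefficients alongside the remainders: start with r₀ = 432 = a·1 + b·0 (s = 1, t = 0) and r₁ = 314 = a·0 + b·1 (s = 0, t = 1); each new remainder r_{k+1} = r_{k-1} − q_k·r_k inherits s_{k+1} = s_{k-1} − q_k·s_k, t_{k+1} = t_{k-1} − q_k·t_k, so r_k = a·s_k + b·t_k at every step:
  q = 1: r = 118, s = 1 − 1·0 = 1, t = 0 − 1·1 = -1  (check: 432·1 + 314·(-1) = 118)
  q = 2: r = 78, s = 0 − 2·1 = -2, t = 1 − 2·(-1) = 3  (check: 432·(-2) + 314·3 = 78)
  q = 1: r = 40, s = 1 − 1·(-2) = 3, t = -1 − 1·3 = -4  (check: 432·3 + 314·(-4) = 40)
  q = 1: r = 38, s = -2 − 1·3 = -5, t = 3 − 1·(-4) = 7  (check: 432·(-5) + 314·7 = 38)
  q = 1: r = 2, s = 3 − 1·(-5) = 8, t = -4 − 1·7 = -11  (check: 432·8 + 314·(-11) = 2)
The row with r = 2 (the gcd) gives the Bezout coefficients s = 8, t = -11.
Result: 432 · (8) + 314 · (-11) = 2.

gcd(432, 314) = 2; s = 8, t = -11 (check: 432·8 + 314·(-11) = 2).
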